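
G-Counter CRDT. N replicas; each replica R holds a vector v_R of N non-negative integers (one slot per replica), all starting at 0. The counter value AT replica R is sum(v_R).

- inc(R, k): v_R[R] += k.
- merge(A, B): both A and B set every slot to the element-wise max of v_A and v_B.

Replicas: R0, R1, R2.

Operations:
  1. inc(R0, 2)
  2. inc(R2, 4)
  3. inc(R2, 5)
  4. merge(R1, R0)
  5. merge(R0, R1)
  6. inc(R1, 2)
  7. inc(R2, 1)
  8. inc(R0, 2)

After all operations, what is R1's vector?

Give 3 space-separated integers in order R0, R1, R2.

Answer: 2 2 0

Derivation:
Op 1: inc R0 by 2 -> R0=(2,0,0) value=2
Op 2: inc R2 by 4 -> R2=(0,0,4) value=4
Op 3: inc R2 by 5 -> R2=(0,0,9) value=9
Op 4: merge R1<->R0 -> R1=(2,0,0) R0=(2,0,0)
Op 5: merge R0<->R1 -> R0=(2,0,0) R1=(2,0,0)
Op 6: inc R1 by 2 -> R1=(2,2,0) value=4
Op 7: inc R2 by 1 -> R2=(0,0,10) value=10
Op 8: inc R0 by 2 -> R0=(4,0,0) value=4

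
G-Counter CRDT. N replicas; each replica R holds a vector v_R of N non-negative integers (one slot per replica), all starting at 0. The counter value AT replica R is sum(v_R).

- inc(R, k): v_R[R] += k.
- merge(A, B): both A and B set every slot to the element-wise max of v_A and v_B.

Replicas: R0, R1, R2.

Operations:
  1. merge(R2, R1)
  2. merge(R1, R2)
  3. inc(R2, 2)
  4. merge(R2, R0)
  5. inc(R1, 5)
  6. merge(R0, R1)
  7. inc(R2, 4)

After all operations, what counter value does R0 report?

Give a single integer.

Answer: 7

Derivation:
Op 1: merge R2<->R1 -> R2=(0,0,0) R1=(0,0,0)
Op 2: merge R1<->R2 -> R1=(0,0,0) R2=(0,0,0)
Op 3: inc R2 by 2 -> R2=(0,0,2) value=2
Op 4: merge R2<->R0 -> R2=(0,0,2) R0=(0,0,2)
Op 5: inc R1 by 5 -> R1=(0,5,0) value=5
Op 6: merge R0<->R1 -> R0=(0,5,2) R1=(0,5,2)
Op 7: inc R2 by 4 -> R2=(0,0,6) value=6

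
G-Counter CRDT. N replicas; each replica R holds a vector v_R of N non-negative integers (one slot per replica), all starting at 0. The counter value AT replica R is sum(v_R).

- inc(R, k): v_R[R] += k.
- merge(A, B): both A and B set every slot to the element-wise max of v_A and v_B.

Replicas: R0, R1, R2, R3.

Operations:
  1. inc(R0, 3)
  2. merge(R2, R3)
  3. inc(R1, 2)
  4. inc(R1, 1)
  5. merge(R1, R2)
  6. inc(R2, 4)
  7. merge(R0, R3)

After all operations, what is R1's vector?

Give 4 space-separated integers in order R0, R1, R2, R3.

Answer: 0 3 0 0

Derivation:
Op 1: inc R0 by 3 -> R0=(3,0,0,0) value=3
Op 2: merge R2<->R3 -> R2=(0,0,0,0) R3=(0,0,0,0)
Op 3: inc R1 by 2 -> R1=(0,2,0,0) value=2
Op 4: inc R1 by 1 -> R1=(0,3,0,0) value=3
Op 5: merge R1<->R2 -> R1=(0,3,0,0) R2=(0,3,0,0)
Op 6: inc R2 by 4 -> R2=(0,3,4,0) value=7
Op 7: merge R0<->R3 -> R0=(3,0,0,0) R3=(3,0,0,0)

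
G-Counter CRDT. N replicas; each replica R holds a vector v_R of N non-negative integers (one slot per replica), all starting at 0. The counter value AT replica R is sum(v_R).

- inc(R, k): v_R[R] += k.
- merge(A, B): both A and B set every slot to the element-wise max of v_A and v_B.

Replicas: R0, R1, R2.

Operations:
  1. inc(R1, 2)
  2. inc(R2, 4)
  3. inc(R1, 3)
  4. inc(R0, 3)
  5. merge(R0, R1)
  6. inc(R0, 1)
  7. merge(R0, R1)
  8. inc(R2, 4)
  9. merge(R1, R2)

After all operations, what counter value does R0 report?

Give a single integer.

Answer: 9

Derivation:
Op 1: inc R1 by 2 -> R1=(0,2,0) value=2
Op 2: inc R2 by 4 -> R2=(0,0,4) value=4
Op 3: inc R1 by 3 -> R1=(0,5,0) value=5
Op 4: inc R0 by 3 -> R0=(3,0,0) value=3
Op 5: merge R0<->R1 -> R0=(3,5,0) R1=(3,5,0)
Op 6: inc R0 by 1 -> R0=(4,5,0) value=9
Op 7: merge R0<->R1 -> R0=(4,5,0) R1=(4,5,0)
Op 8: inc R2 by 4 -> R2=(0,0,8) value=8
Op 9: merge R1<->R2 -> R1=(4,5,8) R2=(4,5,8)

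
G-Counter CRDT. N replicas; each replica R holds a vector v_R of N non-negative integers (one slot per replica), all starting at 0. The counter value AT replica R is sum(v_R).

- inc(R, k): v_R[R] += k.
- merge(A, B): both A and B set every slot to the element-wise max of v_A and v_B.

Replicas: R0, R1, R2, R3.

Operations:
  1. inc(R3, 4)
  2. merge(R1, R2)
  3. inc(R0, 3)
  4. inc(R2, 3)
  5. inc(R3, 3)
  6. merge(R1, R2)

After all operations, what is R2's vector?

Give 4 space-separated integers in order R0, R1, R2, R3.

Op 1: inc R3 by 4 -> R3=(0,0,0,4) value=4
Op 2: merge R1<->R2 -> R1=(0,0,0,0) R2=(0,0,0,0)
Op 3: inc R0 by 3 -> R0=(3,0,0,0) value=3
Op 4: inc R2 by 3 -> R2=(0,0,3,0) value=3
Op 5: inc R3 by 3 -> R3=(0,0,0,7) value=7
Op 6: merge R1<->R2 -> R1=(0,0,3,0) R2=(0,0,3,0)

Answer: 0 0 3 0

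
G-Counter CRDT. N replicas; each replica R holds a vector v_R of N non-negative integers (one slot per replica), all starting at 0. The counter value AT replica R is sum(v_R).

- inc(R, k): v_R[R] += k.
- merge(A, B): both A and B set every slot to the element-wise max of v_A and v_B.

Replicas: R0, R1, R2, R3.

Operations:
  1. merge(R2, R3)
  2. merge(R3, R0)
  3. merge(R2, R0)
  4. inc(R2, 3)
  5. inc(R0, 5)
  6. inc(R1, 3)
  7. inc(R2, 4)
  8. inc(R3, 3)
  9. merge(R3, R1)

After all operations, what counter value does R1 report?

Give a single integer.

Op 1: merge R2<->R3 -> R2=(0,0,0,0) R3=(0,0,0,0)
Op 2: merge R3<->R0 -> R3=(0,0,0,0) R0=(0,0,0,0)
Op 3: merge R2<->R0 -> R2=(0,0,0,0) R0=(0,0,0,0)
Op 4: inc R2 by 3 -> R2=(0,0,3,0) value=3
Op 5: inc R0 by 5 -> R0=(5,0,0,0) value=5
Op 6: inc R1 by 3 -> R1=(0,3,0,0) value=3
Op 7: inc R2 by 4 -> R2=(0,0,7,0) value=7
Op 8: inc R3 by 3 -> R3=(0,0,0,3) value=3
Op 9: merge R3<->R1 -> R3=(0,3,0,3) R1=(0,3,0,3)

Answer: 6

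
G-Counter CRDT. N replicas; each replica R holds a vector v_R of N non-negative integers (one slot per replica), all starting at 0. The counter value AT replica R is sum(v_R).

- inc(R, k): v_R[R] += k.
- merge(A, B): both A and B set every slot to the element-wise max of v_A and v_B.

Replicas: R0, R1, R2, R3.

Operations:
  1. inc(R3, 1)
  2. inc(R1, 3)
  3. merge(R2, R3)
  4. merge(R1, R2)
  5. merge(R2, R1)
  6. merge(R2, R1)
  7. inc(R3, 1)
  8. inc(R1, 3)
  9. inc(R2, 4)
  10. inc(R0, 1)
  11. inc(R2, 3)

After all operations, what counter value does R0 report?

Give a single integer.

Op 1: inc R3 by 1 -> R3=(0,0,0,1) value=1
Op 2: inc R1 by 3 -> R1=(0,3,0,0) value=3
Op 3: merge R2<->R3 -> R2=(0,0,0,1) R3=(0,0,0,1)
Op 4: merge R1<->R2 -> R1=(0,3,0,1) R2=(0,3,0,1)
Op 5: merge R2<->R1 -> R2=(0,3,0,1) R1=(0,3,0,1)
Op 6: merge R2<->R1 -> R2=(0,3,0,1) R1=(0,3,0,1)
Op 7: inc R3 by 1 -> R3=(0,0,0,2) value=2
Op 8: inc R1 by 3 -> R1=(0,6,0,1) value=7
Op 9: inc R2 by 4 -> R2=(0,3,4,1) value=8
Op 10: inc R0 by 1 -> R0=(1,0,0,0) value=1
Op 11: inc R2 by 3 -> R2=(0,3,7,1) value=11

Answer: 1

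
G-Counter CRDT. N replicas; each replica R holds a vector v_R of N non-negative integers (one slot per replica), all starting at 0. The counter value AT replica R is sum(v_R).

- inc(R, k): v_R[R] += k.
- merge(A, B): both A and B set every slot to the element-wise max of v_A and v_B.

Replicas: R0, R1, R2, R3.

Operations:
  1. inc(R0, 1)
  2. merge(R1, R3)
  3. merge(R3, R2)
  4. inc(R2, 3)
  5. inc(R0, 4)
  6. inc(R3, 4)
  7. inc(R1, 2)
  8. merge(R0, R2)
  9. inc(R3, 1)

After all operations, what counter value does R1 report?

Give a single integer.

Op 1: inc R0 by 1 -> R0=(1,0,0,0) value=1
Op 2: merge R1<->R3 -> R1=(0,0,0,0) R3=(0,0,0,0)
Op 3: merge R3<->R2 -> R3=(0,0,0,0) R2=(0,0,0,0)
Op 4: inc R2 by 3 -> R2=(0,0,3,0) value=3
Op 5: inc R0 by 4 -> R0=(5,0,0,0) value=5
Op 6: inc R3 by 4 -> R3=(0,0,0,4) value=4
Op 7: inc R1 by 2 -> R1=(0,2,0,0) value=2
Op 8: merge R0<->R2 -> R0=(5,0,3,0) R2=(5,0,3,0)
Op 9: inc R3 by 1 -> R3=(0,0,0,5) value=5

Answer: 2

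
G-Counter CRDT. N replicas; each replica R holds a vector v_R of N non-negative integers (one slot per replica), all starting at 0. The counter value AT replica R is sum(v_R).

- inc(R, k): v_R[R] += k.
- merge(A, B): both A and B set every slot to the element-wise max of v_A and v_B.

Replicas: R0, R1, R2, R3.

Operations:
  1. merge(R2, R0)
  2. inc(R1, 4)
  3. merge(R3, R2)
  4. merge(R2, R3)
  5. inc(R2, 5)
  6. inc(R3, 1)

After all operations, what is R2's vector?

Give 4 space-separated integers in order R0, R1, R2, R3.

Answer: 0 0 5 0

Derivation:
Op 1: merge R2<->R0 -> R2=(0,0,0,0) R0=(0,0,0,0)
Op 2: inc R1 by 4 -> R1=(0,4,0,0) value=4
Op 3: merge R3<->R2 -> R3=(0,0,0,0) R2=(0,0,0,0)
Op 4: merge R2<->R3 -> R2=(0,0,0,0) R3=(0,0,0,0)
Op 5: inc R2 by 5 -> R2=(0,0,5,0) value=5
Op 6: inc R3 by 1 -> R3=(0,0,0,1) value=1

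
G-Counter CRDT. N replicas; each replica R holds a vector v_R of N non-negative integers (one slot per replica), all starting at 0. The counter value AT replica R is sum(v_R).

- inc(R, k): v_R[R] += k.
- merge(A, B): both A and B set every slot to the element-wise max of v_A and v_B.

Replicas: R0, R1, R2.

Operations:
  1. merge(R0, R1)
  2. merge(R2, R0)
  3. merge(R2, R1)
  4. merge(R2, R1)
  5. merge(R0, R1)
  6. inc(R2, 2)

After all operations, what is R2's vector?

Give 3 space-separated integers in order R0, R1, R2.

Answer: 0 0 2

Derivation:
Op 1: merge R0<->R1 -> R0=(0,0,0) R1=(0,0,0)
Op 2: merge R2<->R0 -> R2=(0,0,0) R0=(0,0,0)
Op 3: merge R2<->R1 -> R2=(0,0,0) R1=(0,0,0)
Op 4: merge R2<->R1 -> R2=(0,0,0) R1=(0,0,0)
Op 5: merge R0<->R1 -> R0=(0,0,0) R1=(0,0,0)
Op 6: inc R2 by 2 -> R2=(0,0,2) value=2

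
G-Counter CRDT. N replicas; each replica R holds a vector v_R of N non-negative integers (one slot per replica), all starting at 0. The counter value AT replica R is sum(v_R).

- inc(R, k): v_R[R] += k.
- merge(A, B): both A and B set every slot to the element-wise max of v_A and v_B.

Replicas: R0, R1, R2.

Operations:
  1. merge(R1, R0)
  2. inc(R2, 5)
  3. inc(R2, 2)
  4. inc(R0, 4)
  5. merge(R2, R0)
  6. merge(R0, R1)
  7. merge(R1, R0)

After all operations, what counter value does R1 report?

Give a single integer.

Answer: 11

Derivation:
Op 1: merge R1<->R0 -> R1=(0,0,0) R0=(0,0,0)
Op 2: inc R2 by 5 -> R2=(0,0,5) value=5
Op 3: inc R2 by 2 -> R2=(0,0,7) value=7
Op 4: inc R0 by 4 -> R0=(4,0,0) value=4
Op 5: merge R2<->R0 -> R2=(4,0,7) R0=(4,0,7)
Op 6: merge R0<->R1 -> R0=(4,0,7) R1=(4,0,7)
Op 7: merge R1<->R0 -> R1=(4,0,7) R0=(4,0,7)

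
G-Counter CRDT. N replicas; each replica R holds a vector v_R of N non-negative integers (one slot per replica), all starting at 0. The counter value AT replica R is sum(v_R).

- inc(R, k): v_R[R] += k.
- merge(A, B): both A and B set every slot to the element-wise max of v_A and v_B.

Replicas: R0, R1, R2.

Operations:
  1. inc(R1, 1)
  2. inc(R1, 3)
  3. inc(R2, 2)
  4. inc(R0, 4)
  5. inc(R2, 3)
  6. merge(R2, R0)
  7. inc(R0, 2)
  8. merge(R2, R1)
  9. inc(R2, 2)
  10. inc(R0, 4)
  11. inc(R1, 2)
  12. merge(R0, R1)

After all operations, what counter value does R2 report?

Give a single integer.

Op 1: inc R1 by 1 -> R1=(0,1,0) value=1
Op 2: inc R1 by 3 -> R1=(0,4,0) value=4
Op 3: inc R2 by 2 -> R2=(0,0,2) value=2
Op 4: inc R0 by 4 -> R0=(4,0,0) value=4
Op 5: inc R2 by 3 -> R2=(0,0,5) value=5
Op 6: merge R2<->R0 -> R2=(4,0,5) R0=(4,0,5)
Op 7: inc R0 by 2 -> R0=(6,0,5) value=11
Op 8: merge R2<->R1 -> R2=(4,4,5) R1=(4,4,5)
Op 9: inc R2 by 2 -> R2=(4,4,7) value=15
Op 10: inc R0 by 4 -> R0=(10,0,5) value=15
Op 11: inc R1 by 2 -> R1=(4,6,5) value=15
Op 12: merge R0<->R1 -> R0=(10,6,5) R1=(10,6,5)

Answer: 15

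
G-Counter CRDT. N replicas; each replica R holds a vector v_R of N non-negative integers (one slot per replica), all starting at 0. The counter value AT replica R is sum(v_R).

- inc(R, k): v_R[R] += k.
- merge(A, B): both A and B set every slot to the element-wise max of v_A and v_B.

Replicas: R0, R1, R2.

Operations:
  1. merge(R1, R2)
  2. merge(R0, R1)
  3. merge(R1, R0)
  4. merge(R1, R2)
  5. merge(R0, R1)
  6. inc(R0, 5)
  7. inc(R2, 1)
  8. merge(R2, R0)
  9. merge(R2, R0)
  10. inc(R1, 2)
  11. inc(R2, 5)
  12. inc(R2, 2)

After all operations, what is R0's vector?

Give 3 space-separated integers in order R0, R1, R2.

Op 1: merge R1<->R2 -> R1=(0,0,0) R2=(0,0,0)
Op 2: merge R0<->R1 -> R0=(0,0,0) R1=(0,0,0)
Op 3: merge R1<->R0 -> R1=(0,0,0) R0=(0,0,0)
Op 4: merge R1<->R2 -> R1=(0,0,0) R2=(0,0,0)
Op 5: merge R0<->R1 -> R0=(0,0,0) R1=(0,0,0)
Op 6: inc R0 by 5 -> R0=(5,0,0) value=5
Op 7: inc R2 by 1 -> R2=(0,0,1) value=1
Op 8: merge R2<->R0 -> R2=(5,0,1) R0=(5,0,1)
Op 9: merge R2<->R0 -> R2=(5,0,1) R0=(5,0,1)
Op 10: inc R1 by 2 -> R1=(0,2,0) value=2
Op 11: inc R2 by 5 -> R2=(5,0,6) value=11
Op 12: inc R2 by 2 -> R2=(5,0,8) value=13

Answer: 5 0 1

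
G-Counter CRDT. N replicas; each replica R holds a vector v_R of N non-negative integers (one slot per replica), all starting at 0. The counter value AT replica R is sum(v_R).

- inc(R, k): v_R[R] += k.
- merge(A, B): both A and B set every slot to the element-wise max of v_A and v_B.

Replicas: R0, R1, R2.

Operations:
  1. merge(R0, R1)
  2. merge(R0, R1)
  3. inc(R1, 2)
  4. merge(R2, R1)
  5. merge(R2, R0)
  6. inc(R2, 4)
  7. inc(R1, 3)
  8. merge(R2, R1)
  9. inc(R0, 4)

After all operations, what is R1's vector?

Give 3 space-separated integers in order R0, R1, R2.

Answer: 0 5 4

Derivation:
Op 1: merge R0<->R1 -> R0=(0,0,0) R1=(0,0,0)
Op 2: merge R0<->R1 -> R0=(0,0,0) R1=(0,0,0)
Op 3: inc R1 by 2 -> R1=(0,2,0) value=2
Op 4: merge R2<->R1 -> R2=(0,2,0) R1=(0,2,0)
Op 5: merge R2<->R0 -> R2=(0,2,0) R0=(0,2,0)
Op 6: inc R2 by 4 -> R2=(0,2,4) value=6
Op 7: inc R1 by 3 -> R1=(0,5,0) value=5
Op 8: merge R2<->R1 -> R2=(0,5,4) R1=(0,5,4)
Op 9: inc R0 by 4 -> R0=(4,2,0) value=6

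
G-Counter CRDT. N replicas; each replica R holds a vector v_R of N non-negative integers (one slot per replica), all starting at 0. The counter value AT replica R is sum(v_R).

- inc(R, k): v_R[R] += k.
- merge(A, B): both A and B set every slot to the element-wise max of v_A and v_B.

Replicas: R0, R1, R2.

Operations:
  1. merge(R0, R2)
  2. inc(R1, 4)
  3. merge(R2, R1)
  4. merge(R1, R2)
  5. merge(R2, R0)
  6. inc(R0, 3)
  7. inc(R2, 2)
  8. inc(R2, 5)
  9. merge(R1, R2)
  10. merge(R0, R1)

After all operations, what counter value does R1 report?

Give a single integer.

Answer: 14

Derivation:
Op 1: merge R0<->R2 -> R0=(0,0,0) R2=(0,0,0)
Op 2: inc R1 by 4 -> R1=(0,4,0) value=4
Op 3: merge R2<->R1 -> R2=(0,4,0) R1=(0,4,0)
Op 4: merge R1<->R2 -> R1=(0,4,0) R2=(0,4,0)
Op 5: merge R2<->R0 -> R2=(0,4,0) R0=(0,4,0)
Op 6: inc R0 by 3 -> R0=(3,4,0) value=7
Op 7: inc R2 by 2 -> R2=(0,4,2) value=6
Op 8: inc R2 by 5 -> R2=(0,4,7) value=11
Op 9: merge R1<->R2 -> R1=(0,4,7) R2=(0,4,7)
Op 10: merge R0<->R1 -> R0=(3,4,7) R1=(3,4,7)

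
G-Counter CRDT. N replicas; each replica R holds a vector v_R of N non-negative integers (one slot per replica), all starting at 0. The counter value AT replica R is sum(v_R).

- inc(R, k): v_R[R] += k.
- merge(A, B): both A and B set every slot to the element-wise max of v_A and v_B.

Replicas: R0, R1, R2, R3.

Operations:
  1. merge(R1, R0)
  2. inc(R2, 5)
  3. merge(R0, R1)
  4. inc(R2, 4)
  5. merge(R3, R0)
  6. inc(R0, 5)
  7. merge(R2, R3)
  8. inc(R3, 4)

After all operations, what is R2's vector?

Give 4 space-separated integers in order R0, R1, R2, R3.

Op 1: merge R1<->R0 -> R1=(0,0,0,0) R0=(0,0,0,0)
Op 2: inc R2 by 5 -> R2=(0,0,5,0) value=5
Op 3: merge R0<->R1 -> R0=(0,0,0,0) R1=(0,0,0,0)
Op 4: inc R2 by 4 -> R2=(0,0,9,0) value=9
Op 5: merge R3<->R0 -> R3=(0,0,0,0) R0=(0,0,0,0)
Op 6: inc R0 by 5 -> R0=(5,0,0,0) value=5
Op 7: merge R2<->R3 -> R2=(0,0,9,0) R3=(0,0,9,0)
Op 8: inc R3 by 4 -> R3=(0,0,9,4) value=13

Answer: 0 0 9 0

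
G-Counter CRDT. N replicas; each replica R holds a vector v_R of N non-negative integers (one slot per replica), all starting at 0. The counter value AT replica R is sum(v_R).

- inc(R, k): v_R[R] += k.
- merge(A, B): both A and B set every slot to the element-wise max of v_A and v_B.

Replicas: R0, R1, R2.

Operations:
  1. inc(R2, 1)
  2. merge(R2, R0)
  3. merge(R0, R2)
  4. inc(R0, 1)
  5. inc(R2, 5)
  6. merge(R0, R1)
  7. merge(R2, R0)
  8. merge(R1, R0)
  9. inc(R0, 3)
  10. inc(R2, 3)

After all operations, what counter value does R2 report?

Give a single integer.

Answer: 10

Derivation:
Op 1: inc R2 by 1 -> R2=(0,0,1) value=1
Op 2: merge R2<->R0 -> R2=(0,0,1) R0=(0,0,1)
Op 3: merge R0<->R2 -> R0=(0,0,1) R2=(0,0,1)
Op 4: inc R0 by 1 -> R0=(1,0,1) value=2
Op 5: inc R2 by 5 -> R2=(0,0,6) value=6
Op 6: merge R0<->R1 -> R0=(1,0,1) R1=(1,0,1)
Op 7: merge R2<->R0 -> R2=(1,0,6) R0=(1,0,6)
Op 8: merge R1<->R0 -> R1=(1,0,6) R0=(1,0,6)
Op 9: inc R0 by 3 -> R0=(4,0,6) value=10
Op 10: inc R2 by 3 -> R2=(1,0,9) value=10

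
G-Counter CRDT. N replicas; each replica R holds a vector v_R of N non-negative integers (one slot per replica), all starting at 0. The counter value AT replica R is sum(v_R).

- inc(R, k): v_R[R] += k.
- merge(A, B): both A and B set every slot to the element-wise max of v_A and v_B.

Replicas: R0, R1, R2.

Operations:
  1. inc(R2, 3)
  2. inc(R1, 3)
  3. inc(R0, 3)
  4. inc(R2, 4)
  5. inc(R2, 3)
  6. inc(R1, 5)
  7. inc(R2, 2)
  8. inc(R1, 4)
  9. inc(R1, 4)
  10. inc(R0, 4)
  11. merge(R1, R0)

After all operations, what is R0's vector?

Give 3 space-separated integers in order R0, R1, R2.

Op 1: inc R2 by 3 -> R2=(0,0,3) value=3
Op 2: inc R1 by 3 -> R1=(0,3,0) value=3
Op 3: inc R0 by 3 -> R0=(3,0,0) value=3
Op 4: inc R2 by 4 -> R2=(0,0,7) value=7
Op 5: inc R2 by 3 -> R2=(0,0,10) value=10
Op 6: inc R1 by 5 -> R1=(0,8,0) value=8
Op 7: inc R2 by 2 -> R2=(0,0,12) value=12
Op 8: inc R1 by 4 -> R1=(0,12,0) value=12
Op 9: inc R1 by 4 -> R1=(0,16,0) value=16
Op 10: inc R0 by 4 -> R0=(7,0,0) value=7
Op 11: merge R1<->R0 -> R1=(7,16,0) R0=(7,16,0)

Answer: 7 16 0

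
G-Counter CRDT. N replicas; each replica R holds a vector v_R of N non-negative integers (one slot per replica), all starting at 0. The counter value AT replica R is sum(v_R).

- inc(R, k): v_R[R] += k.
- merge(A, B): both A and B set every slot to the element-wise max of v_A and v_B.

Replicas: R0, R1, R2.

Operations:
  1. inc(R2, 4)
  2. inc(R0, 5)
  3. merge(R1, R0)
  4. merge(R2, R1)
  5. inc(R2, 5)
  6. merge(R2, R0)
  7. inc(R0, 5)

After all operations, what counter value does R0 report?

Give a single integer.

Answer: 19

Derivation:
Op 1: inc R2 by 4 -> R2=(0,0,4) value=4
Op 2: inc R0 by 5 -> R0=(5,0,0) value=5
Op 3: merge R1<->R0 -> R1=(5,0,0) R0=(5,0,0)
Op 4: merge R2<->R1 -> R2=(5,0,4) R1=(5,0,4)
Op 5: inc R2 by 5 -> R2=(5,0,9) value=14
Op 6: merge R2<->R0 -> R2=(5,0,9) R0=(5,0,9)
Op 7: inc R0 by 5 -> R0=(10,0,9) value=19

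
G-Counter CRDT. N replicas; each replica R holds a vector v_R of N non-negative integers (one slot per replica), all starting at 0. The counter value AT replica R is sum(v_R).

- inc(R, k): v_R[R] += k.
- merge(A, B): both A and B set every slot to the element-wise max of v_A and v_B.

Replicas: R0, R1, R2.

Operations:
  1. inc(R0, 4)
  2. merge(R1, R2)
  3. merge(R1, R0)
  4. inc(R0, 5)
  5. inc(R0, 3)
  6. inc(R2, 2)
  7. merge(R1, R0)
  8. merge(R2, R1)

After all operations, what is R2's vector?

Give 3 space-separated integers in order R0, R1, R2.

Op 1: inc R0 by 4 -> R0=(4,0,0) value=4
Op 2: merge R1<->R2 -> R1=(0,0,0) R2=(0,0,0)
Op 3: merge R1<->R0 -> R1=(4,0,0) R0=(4,0,0)
Op 4: inc R0 by 5 -> R0=(9,0,0) value=9
Op 5: inc R0 by 3 -> R0=(12,0,0) value=12
Op 6: inc R2 by 2 -> R2=(0,0,2) value=2
Op 7: merge R1<->R0 -> R1=(12,0,0) R0=(12,0,0)
Op 8: merge R2<->R1 -> R2=(12,0,2) R1=(12,0,2)

Answer: 12 0 2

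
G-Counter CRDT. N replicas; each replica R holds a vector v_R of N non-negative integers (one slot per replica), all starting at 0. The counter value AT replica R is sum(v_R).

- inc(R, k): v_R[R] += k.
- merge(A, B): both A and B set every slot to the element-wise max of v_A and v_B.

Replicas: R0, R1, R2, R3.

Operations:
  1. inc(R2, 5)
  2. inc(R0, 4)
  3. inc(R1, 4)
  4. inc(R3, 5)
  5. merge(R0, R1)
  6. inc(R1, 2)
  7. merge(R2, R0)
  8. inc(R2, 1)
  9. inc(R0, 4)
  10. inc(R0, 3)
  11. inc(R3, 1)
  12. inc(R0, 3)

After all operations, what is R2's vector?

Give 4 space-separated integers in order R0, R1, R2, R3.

Op 1: inc R2 by 5 -> R2=(0,0,5,0) value=5
Op 2: inc R0 by 4 -> R0=(4,0,0,0) value=4
Op 3: inc R1 by 4 -> R1=(0,4,0,0) value=4
Op 4: inc R3 by 5 -> R3=(0,0,0,5) value=5
Op 5: merge R0<->R1 -> R0=(4,4,0,0) R1=(4,4,0,0)
Op 6: inc R1 by 2 -> R1=(4,6,0,0) value=10
Op 7: merge R2<->R0 -> R2=(4,4,5,0) R0=(4,4,5,0)
Op 8: inc R2 by 1 -> R2=(4,4,6,0) value=14
Op 9: inc R0 by 4 -> R0=(8,4,5,0) value=17
Op 10: inc R0 by 3 -> R0=(11,4,5,0) value=20
Op 11: inc R3 by 1 -> R3=(0,0,0,6) value=6
Op 12: inc R0 by 3 -> R0=(14,4,5,0) value=23

Answer: 4 4 6 0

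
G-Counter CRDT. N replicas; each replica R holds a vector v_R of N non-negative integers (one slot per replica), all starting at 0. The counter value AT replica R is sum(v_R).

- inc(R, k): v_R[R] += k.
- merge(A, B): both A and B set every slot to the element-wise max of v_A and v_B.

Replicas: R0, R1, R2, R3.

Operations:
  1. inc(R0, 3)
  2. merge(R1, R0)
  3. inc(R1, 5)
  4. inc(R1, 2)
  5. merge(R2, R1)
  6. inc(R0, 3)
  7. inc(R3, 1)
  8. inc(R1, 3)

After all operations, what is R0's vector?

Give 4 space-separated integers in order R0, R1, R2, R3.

Op 1: inc R0 by 3 -> R0=(3,0,0,0) value=3
Op 2: merge R1<->R0 -> R1=(3,0,0,0) R0=(3,0,0,0)
Op 3: inc R1 by 5 -> R1=(3,5,0,0) value=8
Op 4: inc R1 by 2 -> R1=(3,7,0,0) value=10
Op 5: merge R2<->R1 -> R2=(3,7,0,0) R1=(3,7,0,0)
Op 6: inc R0 by 3 -> R0=(6,0,0,0) value=6
Op 7: inc R3 by 1 -> R3=(0,0,0,1) value=1
Op 8: inc R1 by 3 -> R1=(3,10,0,0) value=13

Answer: 6 0 0 0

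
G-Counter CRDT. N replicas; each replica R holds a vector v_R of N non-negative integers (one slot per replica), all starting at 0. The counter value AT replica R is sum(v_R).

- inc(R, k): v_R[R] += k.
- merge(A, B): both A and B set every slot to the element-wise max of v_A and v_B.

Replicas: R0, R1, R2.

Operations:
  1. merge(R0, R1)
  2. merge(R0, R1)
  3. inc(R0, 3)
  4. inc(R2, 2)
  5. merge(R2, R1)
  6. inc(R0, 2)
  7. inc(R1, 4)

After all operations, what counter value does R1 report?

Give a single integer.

Op 1: merge R0<->R1 -> R0=(0,0,0) R1=(0,0,0)
Op 2: merge R0<->R1 -> R0=(0,0,0) R1=(0,0,0)
Op 3: inc R0 by 3 -> R0=(3,0,0) value=3
Op 4: inc R2 by 2 -> R2=(0,0,2) value=2
Op 5: merge R2<->R1 -> R2=(0,0,2) R1=(0,0,2)
Op 6: inc R0 by 2 -> R0=(5,0,0) value=5
Op 7: inc R1 by 4 -> R1=(0,4,2) value=6

Answer: 6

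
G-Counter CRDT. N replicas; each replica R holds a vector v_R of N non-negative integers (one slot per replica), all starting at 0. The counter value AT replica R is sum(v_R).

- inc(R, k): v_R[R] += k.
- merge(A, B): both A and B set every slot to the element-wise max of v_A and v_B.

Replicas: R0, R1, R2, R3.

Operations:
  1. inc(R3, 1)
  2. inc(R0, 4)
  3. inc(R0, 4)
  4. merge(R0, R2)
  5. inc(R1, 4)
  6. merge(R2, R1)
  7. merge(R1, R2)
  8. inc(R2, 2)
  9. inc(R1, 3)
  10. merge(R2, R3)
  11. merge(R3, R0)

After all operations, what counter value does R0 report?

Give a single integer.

Op 1: inc R3 by 1 -> R3=(0,0,0,1) value=1
Op 2: inc R0 by 4 -> R0=(4,0,0,0) value=4
Op 3: inc R0 by 4 -> R0=(8,0,0,0) value=8
Op 4: merge R0<->R2 -> R0=(8,0,0,0) R2=(8,0,0,0)
Op 5: inc R1 by 4 -> R1=(0,4,0,0) value=4
Op 6: merge R2<->R1 -> R2=(8,4,0,0) R1=(8,4,0,0)
Op 7: merge R1<->R2 -> R1=(8,4,0,0) R2=(8,4,0,0)
Op 8: inc R2 by 2 -> R2=(8,4,2,0) value=14
Op 9: inc R1 by 3 -> R1=(8,7,0,0) value=15
Op 10: merge R2<->R3 -> R2=(8,4,2,1) R3=(8,4,2,1)
Op 11: merge R3<->R0 -> R3=(8,4,2,1) R0=(8,4,2,1)

Answer: 15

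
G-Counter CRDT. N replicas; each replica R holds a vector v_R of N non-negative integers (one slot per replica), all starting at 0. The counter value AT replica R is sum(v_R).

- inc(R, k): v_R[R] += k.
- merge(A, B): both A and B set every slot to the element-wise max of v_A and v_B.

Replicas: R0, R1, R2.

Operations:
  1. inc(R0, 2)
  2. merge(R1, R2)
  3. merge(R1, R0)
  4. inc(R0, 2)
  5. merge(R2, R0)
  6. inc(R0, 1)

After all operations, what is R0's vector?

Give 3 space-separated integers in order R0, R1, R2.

Answer: 5 0 0

Derivation:
Op 1: inc R0 by 2 -> R0=(2,0,0) value=2
Op 2: merge R1<->R2 -> R1=(0,0,0) R2=(0,0,0)
Op 3: merge R1<->R0 -> R1=(2,0,0) R0=(2,0,0)
Op 4: inc R0 by 2 -> R0=(4,0,0) value=4
Op 5: merge R2<->R0 -> R2=(4,0,0) R0=(4,0,0)
Op 6: inc R0 by 1 -> R0=(5,0,0) value=5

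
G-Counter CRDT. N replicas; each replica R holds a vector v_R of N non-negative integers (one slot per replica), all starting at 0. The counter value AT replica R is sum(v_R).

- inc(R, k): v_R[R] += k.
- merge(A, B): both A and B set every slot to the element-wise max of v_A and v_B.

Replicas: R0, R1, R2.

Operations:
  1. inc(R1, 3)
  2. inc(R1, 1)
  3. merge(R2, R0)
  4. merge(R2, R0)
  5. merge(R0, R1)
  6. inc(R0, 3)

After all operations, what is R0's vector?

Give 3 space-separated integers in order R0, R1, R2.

Op 1: inc R1 by 3 -> R1=(0,3,0) value=3
Op 2: inc R1 by 1 -> R1=(0,4,0) value=4
Op 3: merge R2<->R0 -> R2=(0,0,0) R0=(0,0,0)
Op 4: merge R2<->R0 -> R2=(0,0,0) R0=(0,0,0)
Op 5: merge R0<->R1 -> R0=(0,4,0) R1=(0,4,0)
Op 6: inc R0 by 3 -> R0=(3,4,0) value=7

Answer: 3 4 0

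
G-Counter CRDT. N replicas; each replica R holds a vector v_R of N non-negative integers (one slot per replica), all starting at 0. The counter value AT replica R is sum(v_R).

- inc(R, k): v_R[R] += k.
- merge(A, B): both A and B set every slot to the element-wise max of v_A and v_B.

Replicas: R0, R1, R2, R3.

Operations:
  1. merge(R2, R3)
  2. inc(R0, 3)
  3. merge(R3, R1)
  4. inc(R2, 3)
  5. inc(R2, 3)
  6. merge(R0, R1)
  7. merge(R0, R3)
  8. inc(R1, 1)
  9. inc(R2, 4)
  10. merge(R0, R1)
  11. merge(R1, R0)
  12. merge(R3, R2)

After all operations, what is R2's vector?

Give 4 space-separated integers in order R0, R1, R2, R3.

Op 1: merge R2<->R3 -> R2=(0,0,0,0) R3=(0,0,0,0)
Op 2: inc R0 by 3 -> R0=(3,0,0,0) value=3
Op 3: merge R3<->R1 -> R3=(0,0,0,0) R1=(0,0,0,0)
Op 4: inc R2 by 3 -> R2=(0,0,3,0) value=3
Op 5: inc R2 by 3 -> R2=(0,0,6,0) value=6
Op 6: merge R0<->R1 -> R0=(3,0,0,0) R1=(3,0,0,0)
Op 7: merge R0<->R3 -> R0=(3,0,0,0) R3=(3,0,0,0)
Op 8: inc R1 by 1 -> R1=(3,1,0,0) value=4
Op 9: inc R2 by 4 -> R2=(0,0,10,0) value=10
Op 10: merge R0<->R1 -> R0=(3,1,0,0) R1=(3,1,0,0)
Op 11: merge R1<->R0 -> R1=(3,1,0,0) R0=(3,1,0,0)
Op 12: merge R3<->R2 -> R3=(3,0,10,0) R2=(3,0,10,0)

Answer: 3 0 10 0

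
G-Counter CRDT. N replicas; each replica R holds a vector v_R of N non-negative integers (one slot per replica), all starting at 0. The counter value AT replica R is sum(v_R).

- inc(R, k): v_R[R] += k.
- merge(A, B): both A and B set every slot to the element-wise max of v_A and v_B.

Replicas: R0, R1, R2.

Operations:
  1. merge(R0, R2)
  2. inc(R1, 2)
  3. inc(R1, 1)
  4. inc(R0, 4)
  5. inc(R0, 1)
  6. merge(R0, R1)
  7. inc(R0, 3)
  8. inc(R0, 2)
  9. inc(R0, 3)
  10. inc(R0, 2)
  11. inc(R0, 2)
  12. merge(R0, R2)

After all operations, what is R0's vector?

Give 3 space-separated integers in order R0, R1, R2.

Answer: 17 3 0

Derivation:
Op 1: merge R0<->R2 -> R0=(0,0,0) R2=(0,0,0)
Op 2: inc R1 by 2 -> R1=(0,2,0) value=2
Op 3: inc R1 by 1 -> R1=(0,3,0) value=3
Op 4: inc R0 by 4 -> R0=(4,0,0) value=4
Op 5: inc R0 by 1 -> R0=(5,0,0) value=5
Op 6: merge R0<->R1 -> R0=(5,3,0) R1=(5,3,0)
Op 7: inc R0 by 3 -> R0=(8,3,0) value=11
Op 8: inc R0 by 2 -> R0=(10,3,0) value=13
Op 9: inc R0 by 3 -> R0=(13,3,0) value=16
Op 10: inc R0 by 2 -> R0=(15,3,0) value=18
Op 11: inc R0 by 2 -> R0=(17,3,0) value=20
Op 12: merge R0<->R2 -> R0=(17,3,0) R2=(17,3,0)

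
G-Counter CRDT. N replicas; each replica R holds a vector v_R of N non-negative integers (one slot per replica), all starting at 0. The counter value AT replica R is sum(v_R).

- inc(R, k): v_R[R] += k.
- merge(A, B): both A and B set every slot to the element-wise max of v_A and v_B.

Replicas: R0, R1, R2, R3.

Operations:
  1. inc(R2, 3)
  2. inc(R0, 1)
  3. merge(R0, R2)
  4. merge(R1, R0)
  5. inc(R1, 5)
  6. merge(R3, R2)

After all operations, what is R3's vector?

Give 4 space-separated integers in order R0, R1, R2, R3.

Op 1: inc R2 by 3 -> R2=(0,0,3,0) value=3
Op 2: inc R0 by 1 -> R0=(1,0,0,0) value=1
Op 3: merge R0<->R2 -> R0=(1,0,3,0) R2=(1,0,3,0)
Op 4: merge R1<->R0 -> R1=(1,0,3,0) R0=(1,0,3,0)
Op 5: inc R1 by 5 -> R1=(1,5,3,0) value=9
Op 6: merge R3<->R2 -> R3=(1,0,3,0) R2=(1,0,3,0)

Answer: 1 0 3 0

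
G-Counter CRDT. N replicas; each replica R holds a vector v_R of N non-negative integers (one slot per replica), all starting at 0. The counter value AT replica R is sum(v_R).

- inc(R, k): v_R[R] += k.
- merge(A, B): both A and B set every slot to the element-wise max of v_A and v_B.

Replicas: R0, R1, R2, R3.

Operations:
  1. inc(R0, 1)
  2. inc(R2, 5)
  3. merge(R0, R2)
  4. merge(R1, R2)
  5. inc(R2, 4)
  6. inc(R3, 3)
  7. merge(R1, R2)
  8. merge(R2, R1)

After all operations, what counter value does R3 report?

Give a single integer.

Op 1: inc R0 by 1 -> R0=(1,0,0,0) value=1
Op 2: inc R2 by 5 -> R2=(0,0,5,0) value=5
Op 3: merge R0<->R2 -> R0=(1,0,5,0) R2=(1,0,5,0)
Op 4: merge R1<->R2 -> R1=(1,0,5,0) R2=(1,0,5,0)
Op 5: inc R2 by 4 -> R2=(1,0,9,0) value=10
Op 6: inc R3 by 3 -> R3=(0,0,0,3) value=3
Op 7: merge R1<->R2 -> R1=(1,0,9,0) R2=(1,0,9,0)
Op 8: merge R2<->R1 -> R2=(1,0,9,0) R1=(1,0,9,0)

Answer: 3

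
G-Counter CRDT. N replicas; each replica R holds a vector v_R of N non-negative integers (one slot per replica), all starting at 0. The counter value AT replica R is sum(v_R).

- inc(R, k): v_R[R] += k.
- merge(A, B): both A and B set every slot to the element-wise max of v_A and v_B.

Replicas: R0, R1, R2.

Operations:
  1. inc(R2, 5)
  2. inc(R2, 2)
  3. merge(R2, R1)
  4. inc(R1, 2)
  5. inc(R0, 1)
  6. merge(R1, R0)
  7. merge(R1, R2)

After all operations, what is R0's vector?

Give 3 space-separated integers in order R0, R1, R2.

Answer: 1 2 7

Derivation:
Op 1: inc R2 by 5 -> R2=(0,0,5) value=5
Op 2: inc R2 by 2 -> R2=(0,0,7) value=7
Op 3: merge R2<->R1 -> R2=(0,0,7) R1=(0,0,7)
Op 4: inc R1 by 2 -> R1=(0,2,7) value=9
Op 5: inc R0 by 1 -> R0=(1,0,0) value=1
Op 6: merge R1<->R0 -> R1=(1,2,7) R0=(1,2,7)
Op 7: merge R1<->R2 -> R1=(1,2,7) R2=(1,2,7)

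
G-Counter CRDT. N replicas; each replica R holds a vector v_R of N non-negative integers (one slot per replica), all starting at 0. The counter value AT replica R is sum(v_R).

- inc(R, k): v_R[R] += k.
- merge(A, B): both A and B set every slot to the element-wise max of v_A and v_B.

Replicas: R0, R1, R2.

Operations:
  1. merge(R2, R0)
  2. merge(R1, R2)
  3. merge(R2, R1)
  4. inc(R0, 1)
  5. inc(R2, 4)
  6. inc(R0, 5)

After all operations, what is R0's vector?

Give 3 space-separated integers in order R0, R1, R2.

Answer: 6 0 0

Derivation:
Op 1: merge R2<->R0 -> R2=(0,0,0) R0=(0,0,0)
Op 2: merge R1<->R2 -> R1=(0,0,0) R2=(0,0,0)
Op 3: merge R2<->R1 -> R2=(0,0,0) R1=(0,0,0)
Op 4: inc R0 by 1 -> R0=(1,0,0) value=1
Op 5: inc R2 by 4 -> R2=(0,0,4) value=4
Op 6: inc R0 by 5 -> R0=(6,0,0) value=6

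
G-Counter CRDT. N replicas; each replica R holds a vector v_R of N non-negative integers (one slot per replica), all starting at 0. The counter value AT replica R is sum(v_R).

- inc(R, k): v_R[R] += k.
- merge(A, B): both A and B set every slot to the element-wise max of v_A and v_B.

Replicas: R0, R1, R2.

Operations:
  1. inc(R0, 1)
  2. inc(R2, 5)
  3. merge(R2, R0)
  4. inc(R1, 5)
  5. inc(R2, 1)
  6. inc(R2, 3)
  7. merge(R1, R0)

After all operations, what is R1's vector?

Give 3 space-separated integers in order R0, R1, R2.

Answer: 1 5 5

Derivation:
Op 1: inc R0 by 1 -> R0=(1,0,0) value=1
Op 2: inc R2 by 5 -> R2=(0,0,5) value=5
Op 3: merge R2<->R0 -> R2=(1,0,5) R0=(1,0,5)
Op 4: inc R1 by 5 -> R1=(0,5,0) value=5
Op 5: inc R2 by 1 -> R2=(1,0,6) value=7
Op 6: inc R2 by 3 -> R2=(1,0,9) value=10
Op 7: merge R1<->R0 -> R1=(1,5,5) R0=(1,5,5)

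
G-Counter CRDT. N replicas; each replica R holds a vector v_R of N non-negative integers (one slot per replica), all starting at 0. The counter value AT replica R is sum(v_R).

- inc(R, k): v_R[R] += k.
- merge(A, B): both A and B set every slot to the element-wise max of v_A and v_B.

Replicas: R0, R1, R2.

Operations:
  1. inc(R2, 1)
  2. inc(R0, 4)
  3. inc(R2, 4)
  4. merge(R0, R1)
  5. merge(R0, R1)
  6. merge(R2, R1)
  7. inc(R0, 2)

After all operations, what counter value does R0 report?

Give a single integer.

Answer: 6

Derivation:
Op 1: inc R2 by 1 -> R2=(0,0,1) value=1
Op 2: inc R0 by 4 -> R0=(4,0,0) value=4
Op 3: inc R2 by 4 -> R2=(0,0,5) value=5
Op 4: merge R0<->R1 -> R0=(4,0,0) R1=(4,0,0)
Op 5: merge R0<->R1 -> R0=(4,0,0) R1=(4,0,0)
Op 6: merge R2<->R1 -> R2=(4,0,5) R1=(4,0,5)
Op 7: inc R0 by 2 -> R0=(6,0,0) value=6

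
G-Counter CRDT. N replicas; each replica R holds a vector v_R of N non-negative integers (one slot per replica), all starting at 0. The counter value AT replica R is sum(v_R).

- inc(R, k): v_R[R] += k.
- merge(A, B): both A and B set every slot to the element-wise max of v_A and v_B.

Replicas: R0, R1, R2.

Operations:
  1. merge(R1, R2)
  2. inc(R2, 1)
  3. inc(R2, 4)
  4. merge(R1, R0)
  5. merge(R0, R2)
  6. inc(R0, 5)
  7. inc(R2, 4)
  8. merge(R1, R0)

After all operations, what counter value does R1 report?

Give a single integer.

Op 1: merge R1<->R2 -> R1=(0,0,0) R2=(0,0,0)
Op 2: inc R2 by 1 -> R2=(0,0,1) value=1
Op 3: inc R2 by 4 -> R2=(0,0,5) value=5
Op 4: merge R1<->R0 -> R1=(0,0,0) R0=(0,0,0)
Op 5: merge R0<->R2 -> R0=(0,0,5) R2=(0,0,5)
Op 6: inc R0 by 5 -> R0=(5,0,5) value=10
Op 7: inc R2 by 4 -> R2=(0,0,9) value=9
Op 8: merge R1<->R0 -> R1=(5,0,5) R0=(5,0,5)

Answer: 10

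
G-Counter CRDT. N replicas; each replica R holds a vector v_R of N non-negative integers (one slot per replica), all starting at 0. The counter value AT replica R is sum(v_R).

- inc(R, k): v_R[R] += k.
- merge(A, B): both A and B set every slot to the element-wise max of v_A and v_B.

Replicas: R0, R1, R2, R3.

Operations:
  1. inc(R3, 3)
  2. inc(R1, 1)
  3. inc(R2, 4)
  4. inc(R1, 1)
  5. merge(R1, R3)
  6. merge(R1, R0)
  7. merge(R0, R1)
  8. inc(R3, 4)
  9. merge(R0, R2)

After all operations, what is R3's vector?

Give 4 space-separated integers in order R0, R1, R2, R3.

Answer: 0 2 0 7

Derivation:
Op 1: inc R3 by 3 -> R3=(0,0,0,3) value=3
Op 2: inc R1 by 1 -> R1=(0,1,0,0) value=1
Op 3: inc R2 by 4 -> R2=(0,0,4,0) value=4
Op 4: inc R1 by 1 -> R1=(0,2,0,0) value=2
Op 5: merge R1<->R3 -> R1=(0,2,0,3) R3=(0,2,0,3)
Op 6: merge R1<->R0 -> R1=(0,2,0,3) R0=(0,2,0,3)
Op 7: merge R0<->R1 -> R0=(0,2,0,3) R1=(0,2,0,3)
Op 8: inc R3 by 4 -> R3=(0,2,0,7) value=9
Op 9: merge R0<->R2 -> R0=(0,2,4,3) R2=(0,2,4,3)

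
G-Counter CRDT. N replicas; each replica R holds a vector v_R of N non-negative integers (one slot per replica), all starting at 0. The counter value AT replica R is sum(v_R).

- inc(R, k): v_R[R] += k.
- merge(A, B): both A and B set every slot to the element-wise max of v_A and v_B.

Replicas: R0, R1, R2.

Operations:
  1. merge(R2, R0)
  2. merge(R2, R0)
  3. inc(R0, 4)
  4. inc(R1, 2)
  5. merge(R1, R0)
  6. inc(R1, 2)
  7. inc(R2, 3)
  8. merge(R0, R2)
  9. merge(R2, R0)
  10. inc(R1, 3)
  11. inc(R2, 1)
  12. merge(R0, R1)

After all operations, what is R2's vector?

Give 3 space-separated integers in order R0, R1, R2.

Answer: 4 2 4

Derivation:
Op 1: merge R2<->R0 -> R2=(0,0,0) R0=(0,0,0)
Op 2: merge R2<->R0 -> R2=(0,0,0) R0=(0,0,0)
Op 3: inc R0 by 4 -> R0=(4,0,0) value=4
Op 4: inc R1 by 2 -> R1=(0,2,0) value=2
Op 5: merge R1<->R0 -> R1=(4,2,0) R0=(4,2,0)
Op 6: inc R1 by 2 -> R1=(4,4,0) value=8
Op 7: inc R2 by 3 -> R2=(0,0,3) value=3
Op 8: merge R0<->R2 -> R0=(4,2,3) R2=(4,2,3)
Op 9: merge R2<->R0 -> R2=(4,2,3) R0=(4,2,3)
Op 10: inc R1 by 3 -> R1=(4,7,0) value=11
Op 11: inc R2 by 1 -> R2=(4,2,4) value=10
Op 12: merge R0<->R1 -> R0=(4,7,3) R1=(4,7,3)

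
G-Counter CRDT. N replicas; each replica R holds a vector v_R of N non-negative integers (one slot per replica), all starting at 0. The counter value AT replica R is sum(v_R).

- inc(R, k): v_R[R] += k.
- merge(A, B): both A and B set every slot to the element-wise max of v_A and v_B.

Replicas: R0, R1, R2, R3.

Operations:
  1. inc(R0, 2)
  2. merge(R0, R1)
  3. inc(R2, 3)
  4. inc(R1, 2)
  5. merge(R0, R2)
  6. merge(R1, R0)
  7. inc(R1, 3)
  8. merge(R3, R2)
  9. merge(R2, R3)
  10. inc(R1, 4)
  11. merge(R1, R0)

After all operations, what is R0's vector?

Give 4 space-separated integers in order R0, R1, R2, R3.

Op 1: inc R0 by 2 -> R0=(2,0,0,0) value=2
Op 2: merge R0<->R1 -> R0=(2,0,0,0) R1=(2,0,0,0)
Op 3: inc R2 by 3 -> R2=(0,0,3,0) value=3
Op 4: inc R1 by 2 -> R1=(2,2,0,0) value=4
Op 5: merge R0<->R2 -> R0=(2,0,3,0) R2=(2,0,3,0)
Op 6: merge R1<->R0 -> R1=(2,2,3,0) R0=(2,2,3,0)
Op 7: inc R1 by 3 -> R1=(2,5,3,0) value=10
Op 8: merge R3<->R2 -> R3=(2,0,3,0) R2=(2,0,3,0)
Op 9: merge R2<->R3 -> R2=(2,0,3,0) R3=(2,0,3,0)
Op 10: inc R1 by 4 -> R1=(2,9,3,0) value=14
Op 11: merge R1<->R0 -> R1=(2,9,3,0) R0=(2,9,3,0)

Answer: 2 9 3 0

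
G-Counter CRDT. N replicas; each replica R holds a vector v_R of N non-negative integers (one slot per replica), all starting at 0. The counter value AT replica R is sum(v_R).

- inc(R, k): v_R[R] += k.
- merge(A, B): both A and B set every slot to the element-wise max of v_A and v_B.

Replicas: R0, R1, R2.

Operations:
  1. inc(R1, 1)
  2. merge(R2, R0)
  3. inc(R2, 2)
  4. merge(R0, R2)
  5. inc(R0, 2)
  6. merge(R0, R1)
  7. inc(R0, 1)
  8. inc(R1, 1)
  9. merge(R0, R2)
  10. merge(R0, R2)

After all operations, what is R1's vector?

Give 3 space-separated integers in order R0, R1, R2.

Op 1: inc R1 by 1 -> R1=(0,1,0) value=1
Op 2: merge R2<->R0 -> R2=(0,0,0) R0=(0,0,0)
Op 3: inc R2 by 2 -> R2=(0,0,2) value=2
Op 4: merge R0<->R2 -> R0=(0,0,2) R2=(0,0,2)
Op 5: inc R0 by 2 -> R0=(2,0,2) value=4
Op 6: merge R0<->R1 -> R0=(2,1,2) R1=(2,1,2)
Op 7: inc R0 by 1 -> R0=(3,1,2) value=6
Op 8: inc R1 by 1 -> R1=(2,2,2) value=6
Op 9: merge R0<->R2 -> R0=(3,1,2) R2=(3,1,2)
Op 10: merge R0<->R2 -> R0=(3,1,2) R2=(3,1,2)

Answer: 2 2 2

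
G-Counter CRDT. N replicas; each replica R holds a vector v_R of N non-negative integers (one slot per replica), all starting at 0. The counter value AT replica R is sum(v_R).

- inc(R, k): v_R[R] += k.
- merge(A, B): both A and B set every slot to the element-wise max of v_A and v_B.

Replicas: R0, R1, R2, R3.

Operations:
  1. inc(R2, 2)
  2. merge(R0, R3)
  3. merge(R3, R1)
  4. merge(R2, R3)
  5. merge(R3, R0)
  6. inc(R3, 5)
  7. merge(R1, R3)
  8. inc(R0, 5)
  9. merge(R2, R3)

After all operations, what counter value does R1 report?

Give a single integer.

Answer: 7

Derivation:
Op 1: inc R2 by 2 -> R2=(0,0,2,0) value=2
Op 2: merge R0<->R3 -> R0=(0,0,0,0) R3=(0,0,0,0)
Op 3: merge R3<->R1 -> R3=(0,0,0,0) R1=(0,0,0,0)
Op 4: merge R2<->R3 -> R2=(0,0,2,0) R3=(0,0,2,0)
Op 5: merge R3<->R0 -> R3=(0,0,2,0) R0=(0,0,2,0)
Op 6: inc R3 by 5 -> R3=(0,0,2,5) value=7
Op 7: merge R1<->R3 -> R1=(0,0,2,5) R3=(0,0,2,5)
Op 8: inc R0 by 5 -> R0=(5,0,2,0) value=7
Op 9: merge R2<->R3 -> R2=(0,0,2,5) R3=(0,0,2,5)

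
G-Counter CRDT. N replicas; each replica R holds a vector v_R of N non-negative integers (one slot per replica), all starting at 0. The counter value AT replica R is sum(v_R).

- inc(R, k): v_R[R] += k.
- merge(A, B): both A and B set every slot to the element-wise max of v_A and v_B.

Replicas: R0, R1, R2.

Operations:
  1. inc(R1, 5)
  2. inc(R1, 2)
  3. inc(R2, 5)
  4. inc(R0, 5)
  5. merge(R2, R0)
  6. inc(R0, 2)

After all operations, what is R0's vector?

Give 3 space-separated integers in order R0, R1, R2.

Op 1: inc R1 by 5 -> R1=(0,5,0) value=5
Op 2: inc R1 by 2 -> R1=(0,7,0) value=7
Op 3: inc R2 by 5 -> R2=(0,0,5) value=5
Op 4: inc R0 by 5 -> R0=(5,0,0) value=5
Op 5: merge R2<->R0 -> R2=(5,0,5) R0=(5,0,5)
Op 6: inc R0 by 2 -> R0=(7,0,5) value=12

Answer: 7 0 5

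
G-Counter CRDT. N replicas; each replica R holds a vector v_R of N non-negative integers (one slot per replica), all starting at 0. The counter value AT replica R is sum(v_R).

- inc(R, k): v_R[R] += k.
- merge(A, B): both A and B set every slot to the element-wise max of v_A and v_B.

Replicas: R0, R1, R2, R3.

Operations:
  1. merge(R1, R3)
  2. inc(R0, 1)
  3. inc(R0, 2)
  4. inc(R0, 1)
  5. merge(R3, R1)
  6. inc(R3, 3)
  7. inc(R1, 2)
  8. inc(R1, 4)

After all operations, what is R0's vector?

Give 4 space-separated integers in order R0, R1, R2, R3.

Answer: 4 0 0 0

Derivation:
Op 1: merge R1<->R3 -> R1=(0,0,0,0) R3=(0,0,0,0)
Op 2: inc R0 by 1 -> R0=(1,0,0,0) value=1
Op 3: inc R0 by 2 -> R0=(3,0,0,0) value=3
Op 4: inc R0 by 1 -> R0=(4,0,0,0) value=4
Op 5: merge R3<->R1 -> R3=(0,0,0,0) R1=(0,0,0,0)
Op 6: inc R3 by 3 -> R3=(0,0,0,3) value=3
Op 7: inc R1 by 2 -> R1=(0,2,0,0) value=2
Op 8: inc R1 by 4 -> R1=(0,6,0,0) value=6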